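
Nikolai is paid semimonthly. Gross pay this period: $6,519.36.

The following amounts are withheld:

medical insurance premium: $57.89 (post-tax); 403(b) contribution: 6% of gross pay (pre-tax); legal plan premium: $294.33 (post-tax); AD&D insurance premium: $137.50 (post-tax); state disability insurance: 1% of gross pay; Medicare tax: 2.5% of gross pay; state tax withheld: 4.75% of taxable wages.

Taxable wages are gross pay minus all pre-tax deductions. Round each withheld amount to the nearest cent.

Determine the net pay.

$5,119.22

403(b) contribution: $6,519.36 × 0.06 = $391.16
Taxable wages = $6,519.36 − $391.16 = $6,128.20
State tax withheld: $6,128.20 × 0.0475 = $291.09
State disability insurance: $6,519.36 × 0.01 = $65.19
Medicare tax: $6,519.36 × 0.025 = $162.98
AD&D insurance premium: $137.50
Legal plan premium: $294.33
Medical insurance premium: $57.89
Total deductions = $391.16 + $291.09 + $65.19 + $162.98 + $137.50 + $294.33 + $57.89 = $1,400.14
Net pay = $6,519.36 − $1,400.14 = $5,119.22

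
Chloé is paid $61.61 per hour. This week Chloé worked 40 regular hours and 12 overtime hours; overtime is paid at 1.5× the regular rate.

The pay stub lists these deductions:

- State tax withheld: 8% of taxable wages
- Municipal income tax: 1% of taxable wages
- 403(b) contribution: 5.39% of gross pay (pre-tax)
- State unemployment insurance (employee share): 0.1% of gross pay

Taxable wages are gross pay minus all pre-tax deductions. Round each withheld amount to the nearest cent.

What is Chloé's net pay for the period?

Regular pay: 40 × $61.61 = $2464.40
Overtime pay: 12 × $61.61 × 1.5 = $1108.98
Gross pay = $2464.40 + $1108.98 = $3573.38
403(b) contribution: $3573.38 × 0.0539 = $192.61
Taxable wages = $3573.38 − $192.61 = $3380.77
State tax withheld: $3380.77 × 0.08 = $270.46
Municipal income tax: $3380.77 × 0.01 = $33.81
State unemployment insurance (employee share): $3573.38 × 0.001 = $3.57
Total deductions = $192.61 + $270.46 + $33.81 + $3.57 = $500.45
Net pay = $3573.38 − $500.45 = $3072.93

$3072.93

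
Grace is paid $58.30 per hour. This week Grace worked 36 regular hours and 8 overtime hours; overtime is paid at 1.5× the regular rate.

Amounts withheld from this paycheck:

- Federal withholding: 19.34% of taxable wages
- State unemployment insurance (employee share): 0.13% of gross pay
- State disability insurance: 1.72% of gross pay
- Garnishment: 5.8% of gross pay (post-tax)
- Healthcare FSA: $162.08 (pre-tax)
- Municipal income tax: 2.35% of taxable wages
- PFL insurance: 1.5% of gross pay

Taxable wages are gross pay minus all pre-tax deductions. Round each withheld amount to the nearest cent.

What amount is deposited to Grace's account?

$1808.45

Regular pay: 36 × $58.30 = $2098.80
Overtime pay: 8 × $58.30 × 1.5 = $699.60
Gross pay = $2098.80 + $699.60 = $2798.40
Healthcare FSA: $162.08
Taxable wages = $2798.40 − $162.08 = $2636.32
Federal withholding: $2636.32 × 0.1934 = $509.86
Municipal income tax: $2636.32 × 0.0235 = $61.95
State unemployment insurance (employee share): $2798.40 × 0.0013 = $3.64
State disability insurance: $2798.40 × 0.0172 = $48.13
PFL insurance: $2798.40 × 0.015 = $41.98
Garnishment: $2798.40 × 0.058 = $162.31
Total deductions = $162.08 + $509.86 + $61.95 + $3.64 + $48.13 + $41.98 + $162.31 = $989.95
Net pay = $2798.40 − $989.95 = $1808.45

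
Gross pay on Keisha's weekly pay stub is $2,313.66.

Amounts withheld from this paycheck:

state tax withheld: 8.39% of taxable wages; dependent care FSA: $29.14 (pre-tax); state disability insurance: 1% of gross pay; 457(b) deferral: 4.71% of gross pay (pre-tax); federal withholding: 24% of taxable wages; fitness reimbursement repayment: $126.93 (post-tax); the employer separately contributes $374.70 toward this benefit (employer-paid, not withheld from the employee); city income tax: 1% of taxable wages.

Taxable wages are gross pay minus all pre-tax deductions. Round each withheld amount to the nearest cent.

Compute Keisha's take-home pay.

$1,299.06

Dependent care FSA: $29.14
457(b) deferral: $2,313.66 × 0.0471 = $108.97
Pre-tax total = $29.14 + $108.97 = $138.11
Taxable wages = $2,313.66 − $138.11 = $2,175.55
State tax withheld: $2,175.55 × 0.0839 = $182.53
Federal withholding: $2,175.55 × 0.24 = $522.13
City income tax: $2,175.55 × 0.01 = $21.76
State disability insurance: $2,313.66 × 0.01 = $23.14
Fitness reimbursement repayment: $126.93
(Employer's $374.70 toward fitness reimbursement repayment is not withheld from the employee.)
Total deductions = $29.14 + $108.97 + $182.53 + $522.13 + $21.76 + $23.14 + $126.93 = $1,014.60
Net pay = $2,313.66 − $1,014.60 = $1,299.06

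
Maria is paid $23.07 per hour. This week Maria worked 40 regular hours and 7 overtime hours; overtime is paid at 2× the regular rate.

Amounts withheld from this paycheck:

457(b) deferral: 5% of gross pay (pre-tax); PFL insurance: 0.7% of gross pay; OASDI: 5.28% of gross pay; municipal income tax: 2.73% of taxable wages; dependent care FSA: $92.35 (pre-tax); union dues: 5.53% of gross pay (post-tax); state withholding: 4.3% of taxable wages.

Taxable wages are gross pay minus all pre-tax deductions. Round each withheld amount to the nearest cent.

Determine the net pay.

$871.04

Regular pay: 40 × $23.07 = $922.80
Overtime pay: 7 × $23.07 × 2 = $322.98
Gross pay = $922.80 + $322.98 = $1,245.78
Dependent care FSA: $92.35
457(b) deferral: $1,245.78 × 0.05 = $62.29
Pre-tax total = $92.35 + $62.29 = $154.64
Taxable wages = $1,245.78 − $154.64 = $1,091.14
State withholding: $1,091.14 × 0.043 = $46.92
Municipal income tax: $1,091.14 × 0.0273 = $29.79
PFL insurance: $1,245.78 × 0.007 = $8.72
OASDI: $1,245.78 × 0.0528 = $65.78
Union dues: $1,245.78 × 0.0553 = $68.89
Total deductions = $92.35 + $62.29 + $46.92 + $29.79 + $8.72 + $65.78 + $68.89 = $374.74
Net pay = $1,245.78 − $374.74 = $871.04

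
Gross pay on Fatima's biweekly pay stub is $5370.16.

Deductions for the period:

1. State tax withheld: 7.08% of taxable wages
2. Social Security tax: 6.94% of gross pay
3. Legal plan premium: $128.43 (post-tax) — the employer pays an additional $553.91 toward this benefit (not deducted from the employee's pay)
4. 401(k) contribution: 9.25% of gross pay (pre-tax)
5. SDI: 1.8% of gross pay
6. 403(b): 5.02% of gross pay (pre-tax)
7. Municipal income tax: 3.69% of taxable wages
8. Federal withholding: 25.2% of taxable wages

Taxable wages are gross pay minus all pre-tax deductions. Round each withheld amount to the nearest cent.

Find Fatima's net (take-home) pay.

$2350.06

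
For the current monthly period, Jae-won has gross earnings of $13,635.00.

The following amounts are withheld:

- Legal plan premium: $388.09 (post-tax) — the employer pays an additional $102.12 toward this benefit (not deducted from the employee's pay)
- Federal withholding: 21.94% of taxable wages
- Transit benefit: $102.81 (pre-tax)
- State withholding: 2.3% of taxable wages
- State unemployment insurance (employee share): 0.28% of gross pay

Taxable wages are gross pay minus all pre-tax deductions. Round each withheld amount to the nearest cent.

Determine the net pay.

$9,825.72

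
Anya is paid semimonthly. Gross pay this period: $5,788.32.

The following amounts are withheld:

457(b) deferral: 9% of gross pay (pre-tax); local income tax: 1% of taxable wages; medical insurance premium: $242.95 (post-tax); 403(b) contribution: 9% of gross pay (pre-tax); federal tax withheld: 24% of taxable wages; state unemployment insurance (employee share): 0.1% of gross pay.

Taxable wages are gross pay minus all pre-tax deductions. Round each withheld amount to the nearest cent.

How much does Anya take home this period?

457(b) deferral: $5,788.32 × 0.09 = $520.95
403(b) contribution: $5,788.32 × 0.09 = $520.95
Pre-tax total = $520.95 + $520.95 = $1,041.90
Taxable wages = $5,788.32 − $1,041.90 = $4,746.42
Federal tax withheld: $4,746.42 × 0.24 = $1,139.14
Local income tax: $4,746.42 × 0.01 = $47.46
State unemployment insurance (employee share): $5,788.32 × 0.001 = $5.79
Medical insurance premium: $242.95
Total deductions = $520.95 + $520.95 + $1,139.14 + $47.46 + $5.79 + $242.95 = $2,477.24
Net pay = $5,788.32 − $2,477.24 = $3,311.08

$3,311.08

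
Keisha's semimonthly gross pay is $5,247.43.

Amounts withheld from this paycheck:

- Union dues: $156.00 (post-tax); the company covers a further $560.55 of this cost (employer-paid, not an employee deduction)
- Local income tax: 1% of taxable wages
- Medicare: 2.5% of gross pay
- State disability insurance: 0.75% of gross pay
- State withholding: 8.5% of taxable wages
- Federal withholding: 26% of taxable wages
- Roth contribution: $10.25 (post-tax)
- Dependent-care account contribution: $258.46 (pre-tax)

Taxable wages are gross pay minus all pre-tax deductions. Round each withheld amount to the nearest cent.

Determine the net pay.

Dependent-care account contribution: $258.46
Taxable wages = $5,247.43 − $258.46 = $4,988.97
Local income tax: $4,988.97 × 0.01 = $49.89
State withholding: $4,988.97 × 0.085 = $424.06
Federal withholding: $4,988.97 × 0.26 = $1,297.13
Medicare: $5,247.43 × 0.025 = $131.19
State disability insurance: $5,247.43 × 0.0075 = $39.36
Roth contribution: $10.25
Union dues: $156.00
(Employer's $560.55 toward union dues is not withheld from the employee.)
Total deductions = $258.46 + $49.89 + $424.06 + $1,297.13 + $131.19 + $39.36 + $10.25 + $156.00 = $2,366.34
Net pay = $5,247.43 − $2,366.34 = $2,881.09

$2,881.09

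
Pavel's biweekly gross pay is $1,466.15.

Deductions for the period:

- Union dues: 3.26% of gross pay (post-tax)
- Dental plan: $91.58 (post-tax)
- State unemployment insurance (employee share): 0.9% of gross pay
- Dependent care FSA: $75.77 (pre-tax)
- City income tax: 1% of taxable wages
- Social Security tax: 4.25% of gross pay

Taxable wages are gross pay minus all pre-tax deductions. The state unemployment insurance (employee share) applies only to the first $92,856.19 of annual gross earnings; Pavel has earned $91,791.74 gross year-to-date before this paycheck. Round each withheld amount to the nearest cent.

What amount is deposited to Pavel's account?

$1,165.21

Dependent care FSA: $75.77
Taxable wages = $1,466.15 − $75.77 = $1,390.38
City income tax: $1,390.38 × 0.01 = $13.90
Social Security tax: $1,466.15 × 0.0425 = $62.31
State unemployment insurance (employee share): only $92,856.19 − $91,791.74 = $1,064.45 of this check is subject → $1,064.45 × 0.009 = $9.58
Dental plan: $91.58
Union dues: $1,466.15 × 0.0326 = $47.80
Total deductions = $75.77 + $13.90 + $62.31 + $9.58 + $91.58 + $47.80 = $300.94
Net pay = $1,466.15 − $300.94 = $1,165.21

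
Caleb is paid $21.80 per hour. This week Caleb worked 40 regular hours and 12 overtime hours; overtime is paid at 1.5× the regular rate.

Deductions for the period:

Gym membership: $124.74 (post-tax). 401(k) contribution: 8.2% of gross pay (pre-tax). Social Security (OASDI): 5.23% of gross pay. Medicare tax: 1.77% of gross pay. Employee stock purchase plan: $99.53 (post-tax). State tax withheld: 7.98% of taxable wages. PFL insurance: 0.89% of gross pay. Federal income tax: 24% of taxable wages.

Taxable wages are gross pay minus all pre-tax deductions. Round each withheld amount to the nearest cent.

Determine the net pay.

$465.49

Regular pay: 40 × $21.80 = $872.00
Overtime pay: 12 × $21.80 × 1.5 = $392.40
Gross pay = $872.00 + $392.40 = $1,264.40
401(k) contribution: $1,264.40 × 0.082 = $103.68
Taxable wages = $1,264.40 − $103.68 = $1,160.72
State tax withheld: $1,160.72 × 0.0798 = $92.63
Federal income tax: $1,160.72 × 0.24 = $278.57
Medicare tax: $1,264.40 × 0.0177 = $22.38
PFL insurance: $1,264.40 × 0.0089 = $11.25
Social Security (OASDI): $1,264.40 × 0.0523 = $66.13
Employee stock purchase plan: $99.53
Gym membership: $124.74
Total deductions = $103.68 + $92.63 + $278.57 + $22.38 + $11.25 + $66.13 + $99.53 + $124.74 = $798.91
Net pay = $1,264.40 − $798.91 = $465.49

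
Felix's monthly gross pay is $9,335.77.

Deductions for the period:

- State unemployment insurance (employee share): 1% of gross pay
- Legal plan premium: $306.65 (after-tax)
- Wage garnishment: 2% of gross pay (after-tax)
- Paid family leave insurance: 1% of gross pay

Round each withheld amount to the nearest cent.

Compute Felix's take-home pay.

Paid family leave insurance: $9,335.77 × 0.01 = $93.36
State unemployment insurance (employee share): $9,335.77 × 0.01 = $93.36
Legal plan premium: $306.65
Wage garnishment: $9,335.77 × 0.02 = $186.72
Total deductions = $93.36 + $93.36 + $306.65 + $186.72 = $680.09
Net pay = $9,335.77 − $680.09 = $8,655.68

$8,655.68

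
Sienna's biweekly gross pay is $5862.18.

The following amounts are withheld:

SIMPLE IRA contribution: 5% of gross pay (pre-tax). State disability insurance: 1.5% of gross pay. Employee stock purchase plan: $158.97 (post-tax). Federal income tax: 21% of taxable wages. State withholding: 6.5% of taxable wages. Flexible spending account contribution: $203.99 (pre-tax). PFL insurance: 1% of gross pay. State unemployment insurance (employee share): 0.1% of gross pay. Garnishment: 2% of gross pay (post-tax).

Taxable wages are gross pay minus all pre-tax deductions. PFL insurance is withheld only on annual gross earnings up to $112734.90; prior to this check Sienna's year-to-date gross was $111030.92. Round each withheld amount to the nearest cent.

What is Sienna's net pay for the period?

SIMPLE IRA contribution: $5862.18 × 0.05 = $293.11
Flexible spending account contribution: $203.99
Pre-tax total = $293.11 + $203.99 = $497.10
Taxable wages = $5862.18 − $497.10 = $5365.08
State withholding: $5365.08 × 0.065 = $348.73
Federal income tax: $5365.08 × 0.21 = $1126.67
State unemployment insurance (employee share): $5862.18 × 0.001 = $5.86
PFL insurance: only $112734.90 − $111030.92 = $1703.98 of this check is subject → $1703.98 × 0.01 = $17.04
State disability insurance: $5862.18 × 0.015 = $87.93
Employee stock purchase plan: $158.97
Garnishment: $5862.18 × 0.02 = $117.24
Total deductions = $293.11 + $203.99 + $348.73 + $1126.67 + $5.86 + $17.04 + $87.93 + $158.97 + $117.24 = $2359.54
Net pay = $5862.18 − $2359.54 = $3502.64

$3502.64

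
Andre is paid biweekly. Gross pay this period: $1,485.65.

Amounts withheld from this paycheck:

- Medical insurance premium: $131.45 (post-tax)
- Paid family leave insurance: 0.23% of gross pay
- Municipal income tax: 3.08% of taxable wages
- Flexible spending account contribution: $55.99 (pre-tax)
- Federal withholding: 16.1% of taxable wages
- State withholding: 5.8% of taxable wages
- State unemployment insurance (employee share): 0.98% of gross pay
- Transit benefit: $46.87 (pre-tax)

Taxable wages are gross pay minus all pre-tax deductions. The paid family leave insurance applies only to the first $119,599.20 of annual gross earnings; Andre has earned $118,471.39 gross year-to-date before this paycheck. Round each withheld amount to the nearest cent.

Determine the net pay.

Flexible spending account contribution: $55.99
Transit benefit: $46.87
Pre-tax total = $55.99 + $46.87 = $102.86
Taxable wages = $1,485.65 − $102.86 = $1,382.79
Municipal income tax: $1,382.79 × 0.0308 = $42.59
Federal withholding: $1,382.79 × 0.161 = $222.63
State withholding: $1,382.79 × 0.058 = $80.20
Paid family leave insurance: only $119,599.20 − $118,471.39 = $1,127.81 of this check is subject → $1,127.81 × 0.0023 = $2.59
State unemployment insurance (employee share): $1,485.65 × 0.0098 = $14.56
Medical insurance premium: $131.45
Total deductions = $55.99 + $46.87 + $42.59 + $222.63 + $80.20 + $2.59 + $14.56 + $131.45 = $596.88
Net pay = $1,485.65 − $596.88 = $888.77

$888.77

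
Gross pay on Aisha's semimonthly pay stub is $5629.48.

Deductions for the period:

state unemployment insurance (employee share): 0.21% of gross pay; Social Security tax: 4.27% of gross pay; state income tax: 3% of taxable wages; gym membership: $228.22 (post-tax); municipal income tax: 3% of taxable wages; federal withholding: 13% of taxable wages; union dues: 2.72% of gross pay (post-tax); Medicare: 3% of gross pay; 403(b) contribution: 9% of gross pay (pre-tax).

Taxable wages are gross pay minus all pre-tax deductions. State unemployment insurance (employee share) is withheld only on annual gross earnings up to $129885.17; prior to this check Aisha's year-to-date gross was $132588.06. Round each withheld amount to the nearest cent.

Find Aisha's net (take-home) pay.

403(b) contribution: $5629.48 × 0.09 = $506.65
Taxable wages = $5629.48 − $506.65 = $5122.83
Municipal income tax: $5122.83 × 0.03 = $153.68
State income tax: $5122.83 × 0.03 = $153.68
Federal withholding: $5122.83 × 0.13 = $665.97
Medicare: $5629.48 × 0.03 = $168.88
Social Security tax: $5629.48 × 0.0427 = $240.38
State unemployment insurance (employee share): annual cap $129885.17 already reached (YTD $132588.06), so $0.00
Union dues: $5629.48 × 0.0272 = $153.12
Gym membership: $228.22
Total deductions = $506.65 + $153.68 + $153.68 + $665.97 + $168.88 + $240.38 + $0.00 + $153.12 + $228.22 = $2270.58
Net pay = $5629.48 − $2270.58 = $3358.90

$3358.90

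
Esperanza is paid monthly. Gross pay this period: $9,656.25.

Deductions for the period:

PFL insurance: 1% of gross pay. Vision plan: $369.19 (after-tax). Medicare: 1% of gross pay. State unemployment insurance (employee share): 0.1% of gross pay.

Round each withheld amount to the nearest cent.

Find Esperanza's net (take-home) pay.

State unemployment insurance (employee share): $9,656.25 × 0.001 = $9.66
Medicare: $9,656.25 × 0.01 = $96.56
PFL insurance: $9,656.25 × 0.01 = $96.56
Vision plan: $369.19
Total deductions = $9.66 + $96.56 + $96.56 + $369.19 = $571.97
Net pay = $9,656.25 − $571.97 = $9,084.28

$9,084.28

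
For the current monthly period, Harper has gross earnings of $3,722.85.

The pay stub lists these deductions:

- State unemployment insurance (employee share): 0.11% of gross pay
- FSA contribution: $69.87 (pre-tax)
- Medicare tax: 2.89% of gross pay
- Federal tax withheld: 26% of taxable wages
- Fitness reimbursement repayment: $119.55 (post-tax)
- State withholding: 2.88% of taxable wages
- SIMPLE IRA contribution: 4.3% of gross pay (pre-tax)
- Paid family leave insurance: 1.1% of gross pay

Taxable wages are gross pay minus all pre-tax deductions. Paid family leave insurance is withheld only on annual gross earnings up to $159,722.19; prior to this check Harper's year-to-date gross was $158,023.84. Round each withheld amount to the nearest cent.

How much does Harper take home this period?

FSA contribution: $69.87
SIMPLE IRA contribution: $3,722.85 × 0.043 = $160.08
Pre-tax total = $69.87 + $160.08 = $229.95
Taxable wages = $3,722.85 − $229.95 = $3,492.90
State withholding: $3,492.90 × 0.0288 = $100.60
Federal tax withheld: $3,492.90 × 0.26 = $908.15
Paid family leave insurance: only $159,722.19 − $158,023.84 = $1,698.35 of this check is subject → $1,698.35 × 0.011 = $18.68
State unemployment insurance (employee share): $3,722.85 × 0.0011 = $4.10
Medicare tax: $3,722.85 × 0.0289 = $107.59
Fitness reimbursement repayment: $119.55
Total deductions = $69.87 + $160.08 + $100.60 + $908.15 + $18.68 + $4.10 + $107.59 + $119.55 = $1,488.62
Net pay = $3,722.85 − $1,488.62 = $2,234.23

$2,234.23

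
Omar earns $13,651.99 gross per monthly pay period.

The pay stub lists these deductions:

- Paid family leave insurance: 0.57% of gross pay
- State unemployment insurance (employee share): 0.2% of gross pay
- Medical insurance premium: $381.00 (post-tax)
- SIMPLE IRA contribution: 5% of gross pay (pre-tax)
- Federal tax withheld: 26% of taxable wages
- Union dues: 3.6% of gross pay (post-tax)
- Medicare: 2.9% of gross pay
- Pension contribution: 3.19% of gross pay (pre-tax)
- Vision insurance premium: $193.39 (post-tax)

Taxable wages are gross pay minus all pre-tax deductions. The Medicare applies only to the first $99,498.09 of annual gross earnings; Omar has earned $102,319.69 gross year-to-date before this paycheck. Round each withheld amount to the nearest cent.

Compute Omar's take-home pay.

$8,104.10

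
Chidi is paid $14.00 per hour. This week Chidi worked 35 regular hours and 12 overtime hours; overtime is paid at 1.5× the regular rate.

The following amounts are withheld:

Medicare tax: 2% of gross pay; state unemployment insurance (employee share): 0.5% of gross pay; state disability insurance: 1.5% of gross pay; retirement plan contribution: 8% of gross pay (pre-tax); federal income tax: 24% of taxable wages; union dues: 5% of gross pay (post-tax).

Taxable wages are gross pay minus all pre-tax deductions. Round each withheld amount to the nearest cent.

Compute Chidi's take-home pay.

$452.03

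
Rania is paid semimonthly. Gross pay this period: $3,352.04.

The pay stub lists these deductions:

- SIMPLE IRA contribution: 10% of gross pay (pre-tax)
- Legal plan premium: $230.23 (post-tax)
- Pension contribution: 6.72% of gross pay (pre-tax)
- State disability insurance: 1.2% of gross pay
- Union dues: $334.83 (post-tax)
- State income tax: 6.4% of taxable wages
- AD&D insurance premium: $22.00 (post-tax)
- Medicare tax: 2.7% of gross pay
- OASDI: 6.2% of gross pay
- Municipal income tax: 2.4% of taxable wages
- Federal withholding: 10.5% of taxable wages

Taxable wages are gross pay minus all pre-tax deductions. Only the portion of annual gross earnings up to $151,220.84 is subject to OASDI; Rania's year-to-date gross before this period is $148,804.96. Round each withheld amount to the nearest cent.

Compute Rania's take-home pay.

$1,385.23

SIMPLE IRA contribution: $3,352.04 × 0.1 = $335.20
Pension contribution: $3,352.04 × 0.0672 = $225.26
Pre-tax total = $335.20 + $225.26 = $560.46
Taxable wages = $3,352.04 − $560.46 = $2,791.58
Municipal income tax: $2,791.58 × 0.024 = $67.00
Federal withholding: $2,791.58 × 0.105 = $293.12
State income tax: $2,791.58 × 0.064 = $178.66
OASDI: only $151,220.84 − $148,804.96 = $2,415.88 of this check is subject → $2,415.88 × 0.062 = $149.78
Medicare tax: $3,352.04 × 0.027 = $90.51
State disability insurance: $3,352.04 × 0.012 = $40.22
Union dues: $334.83
AD&D insurance premium: $22.00
Legal plan premium: $230.23
Total deductions = $335.20 + $225.26 + $67.00 + $293.12 + $178.66 + $149.78 + $90.51 + $40.22 + $334.83 + $22.00 + $230.23 = $1,966.81
Net pay = $3,352.04 − $1,966.81 = $1,385.23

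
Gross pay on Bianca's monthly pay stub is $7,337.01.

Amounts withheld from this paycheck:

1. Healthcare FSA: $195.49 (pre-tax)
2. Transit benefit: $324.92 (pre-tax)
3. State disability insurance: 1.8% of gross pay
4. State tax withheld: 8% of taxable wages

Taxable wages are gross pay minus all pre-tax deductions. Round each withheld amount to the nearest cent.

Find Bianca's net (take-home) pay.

Healthcare FSA: $195.49
Transit benefit: $324.92
Pre-tax total = $195.49 + $324.92 = $520.41
Taxable wages = $7,337.01 − $520.41 = $6,816.60
State tax withheld: $6,816.60 × 0.08 = $545.33
State disability insurance: $7,337.01 × 0.018 = $132.07
Total deductions = $195.49 + $324.92 + $545.33 + $132.07 = $1,197.81
Net pay = $7,337.01 − $1,197.81 = $6,139.20

$6,139.20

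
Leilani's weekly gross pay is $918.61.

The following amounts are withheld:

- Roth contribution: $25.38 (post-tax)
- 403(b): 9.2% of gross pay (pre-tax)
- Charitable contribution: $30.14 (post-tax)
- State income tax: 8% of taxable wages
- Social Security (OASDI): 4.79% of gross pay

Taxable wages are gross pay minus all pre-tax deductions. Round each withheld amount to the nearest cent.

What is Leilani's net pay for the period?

403(b): $918.61 × 0.092 = $84.51
Taxable wages = $918.61 − $84.51 = $834.10
State income tax: $834.10 × 0.08 = $66.73
Social Security (OASDI): $918.61 × 0.0479 = $44.00
Roth contribution: $25.38
Charitable contribution: $30.14
Total deductions = $84.51 + $66.73 + $44.00 + $25.38 + $30.14 = $250.76
Net pay = $918.61 − $250.76 = $667.85

$667.85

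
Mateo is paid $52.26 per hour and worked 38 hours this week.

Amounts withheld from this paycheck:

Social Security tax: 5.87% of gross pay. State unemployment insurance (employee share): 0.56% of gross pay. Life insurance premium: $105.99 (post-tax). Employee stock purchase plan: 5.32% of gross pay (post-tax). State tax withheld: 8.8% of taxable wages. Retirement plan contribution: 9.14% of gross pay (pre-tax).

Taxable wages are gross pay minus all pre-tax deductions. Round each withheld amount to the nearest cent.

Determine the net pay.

$1,306.26

Gross pay: 38 × $52.26 = $1,985.88
Retirement plan contribution: $1,985.88 × 0.0914 = $181.51
Taxable wages = $1,985.88 − $181.51 = $1,804.37
State tax withheld: $1,804.37 × 0.088 = $158.78
State unemployment insurance (employee share): $1,985.88 × 0.0056 = $11.12
Social Security tax: $1,985.88 × 0.0587 = $116.57
Employee stock purchase plan: $1,985.88 × 0.0532 = $105.65
Life insurance premium: $105.99
Total deductions = $181.51 + $158.78 + $11.12 + $116.57 + $105.65 + $105.99 = $679.62
Net pay = $1,985.88 − $679.62 = $1,306.26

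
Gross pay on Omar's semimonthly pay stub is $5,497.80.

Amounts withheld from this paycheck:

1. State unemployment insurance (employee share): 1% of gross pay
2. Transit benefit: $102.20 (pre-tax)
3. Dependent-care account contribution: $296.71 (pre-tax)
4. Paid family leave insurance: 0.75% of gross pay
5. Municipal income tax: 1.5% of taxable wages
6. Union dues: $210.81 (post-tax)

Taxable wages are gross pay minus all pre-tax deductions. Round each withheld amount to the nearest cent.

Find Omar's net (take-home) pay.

$4,715.39

Dependent-care account contribution: $296.71
Transit benefit: $102.20
Pre-tax total = $296.71 + $102.20 = $398.91
Taxable wages = $5,497.80 − $398.91 = $5,098.89
Municipal income tax: $5,098.89 × 0.015 = $76.48
State unemployment insurance (employee share): $5,497.80 × 0.01 = $54.98
Paid family leave insurance: $5,497.80 × 0.0075 = $41.23
Union dues: $210.81
Total deductions = $296.71 + $102.20 + $76.48 + $54.98 + $41.23 + $210.81 = $782.41
Net pay = $5,497.80 − $782.41 = $4,715.39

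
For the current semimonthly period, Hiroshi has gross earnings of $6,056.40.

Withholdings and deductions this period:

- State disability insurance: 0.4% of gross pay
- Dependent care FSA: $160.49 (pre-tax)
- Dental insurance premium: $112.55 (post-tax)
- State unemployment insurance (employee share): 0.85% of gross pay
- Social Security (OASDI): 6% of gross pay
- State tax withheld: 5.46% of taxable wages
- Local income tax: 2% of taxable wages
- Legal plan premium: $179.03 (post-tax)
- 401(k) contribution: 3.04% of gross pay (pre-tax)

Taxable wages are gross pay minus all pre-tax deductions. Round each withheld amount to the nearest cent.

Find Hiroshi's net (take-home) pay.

Dependent care FSA: $160.49
401(k) contribution: $6,056.40 × 0.0304 = $184.11
Pre-tax total = $160.49 + $184.11 = $344.60
Taxable wages = $6,056.40 − $344.60 = $5,711.80
Local income tax: $5,711.80 × 0.02 = $114.24
State tax withheld: $5,711.80 × 0.0546 = $311.86
State disability insurance: $6,056.40 × 0.004 = $24.23
Social Security (OASDI): $6,056.40 × 0.06 = $363.38
State unemployment insurance (employee share): $6,056.40 × 0.0085 = $51.48
Legal plan premium: $179.03
Dental insurance premium: $112.55
Total deductions = $160.49 + $184.11 + $114.24 + $311.86 + $24.23 + $363.38 + $51.48 + $179.03 + $112.55 = $1,501.37
Net pay = $6,056.40 − $1,501.37 = $4,555.03

$4,555.03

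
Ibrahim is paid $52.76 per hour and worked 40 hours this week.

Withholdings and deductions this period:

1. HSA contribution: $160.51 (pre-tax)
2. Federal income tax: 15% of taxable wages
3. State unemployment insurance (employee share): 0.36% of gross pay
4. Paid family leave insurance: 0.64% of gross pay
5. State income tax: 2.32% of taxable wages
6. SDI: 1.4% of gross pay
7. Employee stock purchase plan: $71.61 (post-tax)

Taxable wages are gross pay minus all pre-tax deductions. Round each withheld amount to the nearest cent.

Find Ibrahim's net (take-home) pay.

$1,489.90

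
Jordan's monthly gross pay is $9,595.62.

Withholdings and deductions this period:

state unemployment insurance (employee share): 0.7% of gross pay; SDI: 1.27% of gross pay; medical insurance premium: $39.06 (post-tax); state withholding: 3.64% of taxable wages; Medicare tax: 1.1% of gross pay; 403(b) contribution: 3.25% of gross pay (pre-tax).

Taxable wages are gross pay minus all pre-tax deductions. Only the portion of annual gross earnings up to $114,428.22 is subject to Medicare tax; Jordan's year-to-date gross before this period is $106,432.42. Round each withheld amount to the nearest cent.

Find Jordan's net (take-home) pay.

$8,629.79

403(b) contribution: $9,595.62 × 0.0325 = $311.86
Taxable wages = $9,595.62 − $311.86 = $9,283.76
State withholding: $9,283.76 × 0.0364 = $337.93
State unemployment insurance (employee share): $9,595.62 × 0.007 = $67.17
Medicare tax: only $114,428.22 − $106,432.42 = $7,995.80 of this check is subject → $7,995.80 × 0.011 = $87.95
SDI: $9,595.62 × 0.0127 = $121.86
Medical insurance premium: $39.06
Total deductions = $311.86 + $337.93 + $67.17 + $87.95 + $121.86 + $39.06 = $965.83
Net pay = $9,595.62 − $965.83 = $8,629.79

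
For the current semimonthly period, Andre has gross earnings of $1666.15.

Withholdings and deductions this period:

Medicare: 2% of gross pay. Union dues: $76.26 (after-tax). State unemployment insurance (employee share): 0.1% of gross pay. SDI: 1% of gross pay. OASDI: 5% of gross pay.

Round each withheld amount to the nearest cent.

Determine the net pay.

Medicare: $1666.15 × 0.02 = $33.32
OASDI: $1666.15 × 0.05 = $83.31
SDI: $1666.15 × 0.01 = $16.66
State unemployment insurance (employee share): $1666.15 × 0.001 = $1.67
Union dues: $76.26
Total deductions = $33.32 + $83.31 + $16.66 + $1.67 + $76.26 = $211.22
Net pay = $1666.15 − $211.22 = $1454.93

$1454.93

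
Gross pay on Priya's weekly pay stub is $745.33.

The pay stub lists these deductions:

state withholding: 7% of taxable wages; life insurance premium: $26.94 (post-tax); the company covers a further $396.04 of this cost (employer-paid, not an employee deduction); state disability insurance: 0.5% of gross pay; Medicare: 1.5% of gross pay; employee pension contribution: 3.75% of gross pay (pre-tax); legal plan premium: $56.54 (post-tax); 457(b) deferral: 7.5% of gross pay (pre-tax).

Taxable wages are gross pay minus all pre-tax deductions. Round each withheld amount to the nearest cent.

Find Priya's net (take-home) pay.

Employee pension contribution: $745.33 × 0.0375 = $27.95
457(b) deferral: $745.33 × 0.075 = $55.90
Pre-tax total = $27.95 + $55.90 = $83.85
Taxable wages = $745.33 − $83.85 = $661.48
State withholding: $661.48 × 0.07 = $46.30
Medicare: $745.33 × 0.015 = $11.18
State disability insurance: $745.33 × 0.005 = $3.73
Life insurance premium: $26.94
Legal plan premium: $56.54
(Employer's $396.04 toward life insurance premium is not withheld from the employee.)
Total deductions = $27.95 + $55.90 + $46.30 + $11.18 + $3.73 + $26.94 + $56.54 = $228.54
Net pay = $745.33 − $228.54 = $516.79

$516.79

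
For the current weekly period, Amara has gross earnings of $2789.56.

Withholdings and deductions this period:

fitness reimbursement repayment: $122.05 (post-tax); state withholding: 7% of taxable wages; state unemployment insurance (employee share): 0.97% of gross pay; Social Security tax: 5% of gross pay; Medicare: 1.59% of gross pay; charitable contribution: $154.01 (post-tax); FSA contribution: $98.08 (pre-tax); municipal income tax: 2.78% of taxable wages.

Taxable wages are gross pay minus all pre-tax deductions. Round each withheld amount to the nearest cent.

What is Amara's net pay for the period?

$1941.31

FSA contribution: $98.08
Taxable wages = $2789.56 − $98.08 = $2691.48
State withholding: $2691.48 × 0.07 = $188.40
Municipal income tax: $2691.48 × 0.0278 = $74.82
Medicare: $2789.56 × 0.0159 = $44.35
State unemployment insurance (employee share): $2789.56 × 0.0097 = $27.06
Social Security tax: $2789.56 × 0.05 = $139.48
Charitable contribution: $154.01
Fitness reimbursement repayment: $122.05
Total deductions = $98.08 + $188.40 + $74.82 + $44.35 + $27.06 + $139.48 + $154.01 + $122.05 = $848.25
Net pay = $2789.56 − $848.25 = $1941.31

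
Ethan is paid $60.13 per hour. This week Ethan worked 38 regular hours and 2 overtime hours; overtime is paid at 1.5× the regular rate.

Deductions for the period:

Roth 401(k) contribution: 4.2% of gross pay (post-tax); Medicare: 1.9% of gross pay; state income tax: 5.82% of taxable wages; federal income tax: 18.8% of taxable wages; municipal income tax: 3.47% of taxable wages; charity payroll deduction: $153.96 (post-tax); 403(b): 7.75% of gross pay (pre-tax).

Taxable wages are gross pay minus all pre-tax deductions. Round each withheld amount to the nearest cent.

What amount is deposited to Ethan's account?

$1,331.09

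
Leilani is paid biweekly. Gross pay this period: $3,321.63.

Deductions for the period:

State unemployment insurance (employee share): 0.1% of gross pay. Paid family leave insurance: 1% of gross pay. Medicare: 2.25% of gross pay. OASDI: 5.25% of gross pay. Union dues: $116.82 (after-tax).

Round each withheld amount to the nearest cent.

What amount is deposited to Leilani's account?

State unemployment insurance (employee share): $3,321.63 × 0.001 = $3.32
OASDI: $3,321.63 × 0.0525 = $174.39
Paid family leave insurance: $3,321.63 × 0.01 = $33.22
Medicare: $3,321.63 × 0.0225 = $74.74
Union dues: $116.82
Total deductions = $3.32 + $174.39 + $33.22 + $74.74 + $116.82 = $402.49
Net pay = $3,321.63 − $402.49 = $2,919.14

$2,919.14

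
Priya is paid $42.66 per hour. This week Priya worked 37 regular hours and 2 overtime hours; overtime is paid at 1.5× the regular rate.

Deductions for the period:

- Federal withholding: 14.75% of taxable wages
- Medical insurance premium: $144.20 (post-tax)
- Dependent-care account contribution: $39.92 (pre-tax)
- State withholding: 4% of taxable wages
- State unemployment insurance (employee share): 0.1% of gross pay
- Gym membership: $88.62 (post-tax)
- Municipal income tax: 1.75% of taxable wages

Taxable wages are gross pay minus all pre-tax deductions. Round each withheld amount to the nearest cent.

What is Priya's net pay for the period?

$1,090.32

Regular pay: 37 × $42.66 = $1,578.42
Overtime pay: 2 × $42.66 × 1.5 = $127.98
Gross pay = $1,578.42 + $127.98 = $1,706.40
Dependent-care account contribution: $39.92
Taxable wages = $1,706.40 − $39.92 = $1,666.48
State withholding: $1,666.48 × 0.04 = $66.66
Federal withholding: $1,666.48 × 0.1475 = $245.81
Municipal income tax: $1,666.48 × 0.0175 = $29.16
State unemployment insurance (employee share): $1,706.40 × 0.001 = $1.71
Gym membership: $88.62
Medical insurance premium: $144.20
Total deductions = $39.92 + $66.66 + $245.81 + $29.16 + $1.71 + $88.62 + $144.20 = $616.08
Net pay = $1,706.40 − $616.08 = $1,090.32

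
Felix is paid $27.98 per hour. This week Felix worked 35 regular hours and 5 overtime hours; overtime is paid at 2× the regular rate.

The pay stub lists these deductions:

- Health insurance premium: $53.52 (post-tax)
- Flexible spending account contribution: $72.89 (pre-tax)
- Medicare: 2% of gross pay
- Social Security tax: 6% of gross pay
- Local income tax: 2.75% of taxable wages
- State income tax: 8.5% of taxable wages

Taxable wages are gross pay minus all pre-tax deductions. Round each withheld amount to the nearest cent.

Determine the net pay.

$898.51

Regular pay: 35 × $27.98 = $979.30
Overtime pay: 5 × $27.98 × 2 = $279.80
Gross pay = $979.30 + $279.80 = $1259.10
Flexible spending account contribution: $72.89
Taxable wages = $1259.10 − $72.89 = $1186.21
State income tax: $1186.21 × 0.085 = $100.83
Local income tax: $1186.21 × 0.0275 = $32.62
Medicare: $1259.10 × 0.02 = $25.18
Social Security tax: $1259.10 × 0.06 = $75.55
Health insurance premium: $53.52
Total deductions = $72.89 + $100.83 + $32.62 + $25.18 + $75.55 + $53.52 = $360.59
Net pay = $1259.10 − $360.59 = $898.51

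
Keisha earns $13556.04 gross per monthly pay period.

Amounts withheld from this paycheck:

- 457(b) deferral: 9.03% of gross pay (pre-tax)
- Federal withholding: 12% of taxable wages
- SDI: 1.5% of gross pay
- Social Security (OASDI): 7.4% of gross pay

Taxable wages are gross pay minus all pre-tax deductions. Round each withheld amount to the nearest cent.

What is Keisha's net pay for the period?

$9645.61

457(b) deferral: $13556.04 × 0.0903 = $1224.11
Taxable wages = $13556.04 − $1224.11 = $12331.93
Federal withholding: $12331.93 × 0.12 = $1479.83
SDI: $13556.04 × 0.015 = $203.34
Social Security (OASDI): $13556.04 × 0.074 = $1003.15
Total deductions = $1224.11 + $1479.83 + $203.34 + $1003.15 = $3910.43
Net pay = $13556.04 − $3910.43 = $9645.61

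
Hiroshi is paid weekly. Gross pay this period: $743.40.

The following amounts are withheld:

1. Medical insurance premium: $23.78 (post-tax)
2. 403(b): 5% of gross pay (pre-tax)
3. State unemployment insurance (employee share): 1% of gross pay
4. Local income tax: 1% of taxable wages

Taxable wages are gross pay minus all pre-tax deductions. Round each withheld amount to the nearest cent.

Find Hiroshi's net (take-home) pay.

$667.96

403(b): $743.40 × 0.05 = $37.17
Taxable wages = $743.40 − $37.17 = $706.23
Local income tax: $706.23 × 0.01 = $7.06
State unemployment insurance (employee share): $743.40 × 0.01 = $7.43
Medical insurance premium: $23.78
Total deductions = $37.17 + $7.06 + $7.43 + $23.78 = $75.44
Net pay = $743.40 − $75.44 = $667.96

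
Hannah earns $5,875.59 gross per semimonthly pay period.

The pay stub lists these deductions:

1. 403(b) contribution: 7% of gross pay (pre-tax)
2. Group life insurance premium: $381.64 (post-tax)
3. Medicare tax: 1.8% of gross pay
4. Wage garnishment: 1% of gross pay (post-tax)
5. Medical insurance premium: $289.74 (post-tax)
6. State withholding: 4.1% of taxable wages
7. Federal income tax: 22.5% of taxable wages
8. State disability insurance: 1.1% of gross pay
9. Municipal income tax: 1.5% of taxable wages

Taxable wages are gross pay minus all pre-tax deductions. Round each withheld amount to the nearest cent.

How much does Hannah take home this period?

403(b) contribution: $5,875.59 × 0.07 = $411.29
Taxable wages = $5,875.59 − $411.29 = $5,464.30
Federal income tax: $5,464.30 × 0.225 = $1,229.47
Municipal income tax: $5,464.30 × 0.015 = $81.96
State withholding: $5,464.30 × 0.041 = $224.04
State disability insurance: $5,875.59 × 0.011 = $64.63
Medicare tax: $5,875.59 × 0.018 = $105.76
Medical insurance premium: $289.74
Group life insurance premium: $381.64
Wage garnishment: $5,875.59 × 0.01 = $58.76
Total deductions = $411.29 + $1,229.47 + $81.96 + $224.04 + $64.63 + $105.76 + $289.74 + $381.64 + $58.76 = $2,847.29
Net pay = $5,875.59 − $2,847.29 = $3,028.30

$3,028.30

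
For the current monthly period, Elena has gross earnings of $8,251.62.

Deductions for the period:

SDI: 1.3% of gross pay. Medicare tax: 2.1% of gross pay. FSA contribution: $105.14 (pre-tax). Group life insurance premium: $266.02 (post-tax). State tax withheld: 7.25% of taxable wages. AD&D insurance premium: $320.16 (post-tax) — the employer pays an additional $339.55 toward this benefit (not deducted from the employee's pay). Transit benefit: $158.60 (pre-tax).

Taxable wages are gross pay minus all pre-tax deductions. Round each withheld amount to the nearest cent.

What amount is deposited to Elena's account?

Transit benefit: $158.60
FSA contribution: $105.14
Pre-tax total = $158.60 + $105.14 = $263.74
Taxable wages = $8,251.62 − $263.74 = $7,987.88
State tax withheld: $7,987.88 × 0.0725 = $579.12
SDI: $8,251.62 × 0.013 = $107.27
Medicare tax: $8,251.62 × 0.021 = $173.28
Group life insurance premium: $266.02
AD&D insurance premium: $320.16
(Employer's $339.55 toward AD&D insurance premium is not withheld from the employee.)
Total deductions = $158.60 + $105.14 + $579.12 + $107.27 + $173.28 + $266.02 + $320.16 = $1,709.59
Net pay = $8,251.62 − $1,709.59 = $6,542.03

$6,542.03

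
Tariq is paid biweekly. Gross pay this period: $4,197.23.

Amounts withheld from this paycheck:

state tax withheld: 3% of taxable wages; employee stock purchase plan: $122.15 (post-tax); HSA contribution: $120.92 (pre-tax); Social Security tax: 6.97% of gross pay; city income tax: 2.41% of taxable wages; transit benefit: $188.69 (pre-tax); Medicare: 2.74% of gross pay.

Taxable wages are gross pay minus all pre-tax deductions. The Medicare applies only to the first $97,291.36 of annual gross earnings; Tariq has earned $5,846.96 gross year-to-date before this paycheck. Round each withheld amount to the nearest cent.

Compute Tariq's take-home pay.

$3,147.60

Transit benefit: $188.69
HSA contribution: $120.92
Pre-tax total = $188.69 + $120.92 = $309.61
Taxable wages = $4,197.23 − $309.61 = $3,887.62
City income tax: $3,887.62 × 0.0241 = $93.69
State tax withheld: $3,887.62 × 0.03 = $116.63
Medicare: cap not yet reached, full $4,197.23 is subject → $4,197.23 × 0.0274 = $115.00
Social Security tax: $4,197.23 × 0.0697 = $292.55
Employee stock purchase plan: $122.15
Total deductions = $188.69 + $120.92 + $93.69 + $116.63 + $115.00 + $292.55 + $122.15 = $1,049.63
Net pay = $4,197.23 − $1,049.63 = $3,147.60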